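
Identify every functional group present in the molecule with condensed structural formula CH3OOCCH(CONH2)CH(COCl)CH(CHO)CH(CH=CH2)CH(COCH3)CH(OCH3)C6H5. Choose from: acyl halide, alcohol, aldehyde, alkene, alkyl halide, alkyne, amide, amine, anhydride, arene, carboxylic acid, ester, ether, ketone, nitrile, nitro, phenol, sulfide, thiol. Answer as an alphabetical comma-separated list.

CH3O–C(=O)–: carbonyl C bonded to C and to –OCH3 → ester (not ketone + ether).
pendant –CONH2: carbonyl C bonded to C and N → amide.
pendant –C(=O)X: carbonyl C bonded to C and halogen → acyl halide.
pendant –CHO: carbonyl C bonded to C and H → aldehyde.
pendant –CH=CH2: C=C double bond → alkene.
pendant –COCH3: carbonyl C bonded to two carbons → ketone.
pendant –OCH3: C–O–C with sp³ C, no adjacent C=O → ether.
–C6H5 phenyl ring → arene.

acyl halide, aldehyde, alkene, amide, arene, ester, ether, ketone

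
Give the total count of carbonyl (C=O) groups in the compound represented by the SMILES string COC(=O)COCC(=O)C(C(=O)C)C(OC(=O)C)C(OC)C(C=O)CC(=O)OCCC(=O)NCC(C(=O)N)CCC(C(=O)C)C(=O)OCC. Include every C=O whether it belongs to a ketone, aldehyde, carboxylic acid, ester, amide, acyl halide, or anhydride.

CH3OOC: ester, 1 C=O (running total 1).
CO: ketone, 1 C=O (running total 2).
CH(COCH3): ketone, 1 C=O (running total 3).
CH(OCOCH3): ester, 1 C=O (running total 4).
CH(CHO): aldehyde, 1 C=O (running total 5).
CH2COOCH2: ester, 1 C=O (running total 6).
CH2CONHCH2: amide, 1 C=O (running total 7).
CH(CONH2): amide, 1 C=O (running total 8).
CH(COCH3): ketone, 1 C=O (running total 9).
COOCH2CH3: ester, 1 C=O (running total 10).

10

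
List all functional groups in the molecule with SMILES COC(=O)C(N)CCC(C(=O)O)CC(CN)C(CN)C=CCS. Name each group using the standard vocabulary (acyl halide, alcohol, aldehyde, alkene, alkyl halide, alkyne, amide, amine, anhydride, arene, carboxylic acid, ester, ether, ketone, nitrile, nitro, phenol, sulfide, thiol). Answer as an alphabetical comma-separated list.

alkene, amine, carboxylic acid, ester, thiol

CH3O–C(=O)–: carbonyl C bonded to C and to –OCH3 → ester (not ketone + ether).
–NH2 on an sp³ carbon with no adjacent C=O → amine.
pendant –COOH: carbonyl C bonded to C and –OH → carboxylic acid.
pendant –CH2NH2: N on sp³ C, no adjacent C=O → amine.
pendant –CH2NH2: N on sp³ C, no adjacent C=O → amine.
C=C double bond → alkene.
–SH on an sp³ carbon → thiol.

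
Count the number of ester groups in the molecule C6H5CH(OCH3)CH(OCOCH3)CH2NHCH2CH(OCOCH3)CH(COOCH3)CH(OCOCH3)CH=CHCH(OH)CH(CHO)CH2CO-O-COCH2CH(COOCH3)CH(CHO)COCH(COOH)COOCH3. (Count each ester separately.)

C6H5– phenyl ring → arene.
pendant –OCH3: C–O–C with sp³ C, no adjacent C=O → ether.
pendant –OC(=O)CH3: an acyloxy group → ester.
C–N–C with sp³ carbons and no adjacent C=O → amine (secondary).
pendant –OC(=O)CH3: an acyloxy group → ester.
pendant –COOCH3: carbonyl C bonded to C and –OCH3 → ester.
pendant –OC(=O)CH3: an acyloxy group → ester.
C=C double bond → alkene.
–OH on an sp³ carbon → alcohol (secondary).
pendant –CHO: carbonyl C bonded to C and H → aldehyde.
two acyl groups sharing one oxygen, –C(=O)–O–C(=O)– → anhydride.
pendant –COOCH3: carbonyl C bonded to C and –OCH3 → ester.
pendant –CHO: carbonyl C bonded to C and H → aldehyde.
–C(=O)– with carbon on both sides → ketone.
pendant –COOH: carbonyl C bonded to C and –OH → carboxylic acid.
–C(=O)OCH3: carbonyl C bonded to C and to –OCH3 → ester (not ketone + ether).
Ester appears at: CH(OCOCH3), CH(OCOCH3), CH(COOCH3), CH(OCOCH3), CH(COOCH3), COOCH3 → 6.

6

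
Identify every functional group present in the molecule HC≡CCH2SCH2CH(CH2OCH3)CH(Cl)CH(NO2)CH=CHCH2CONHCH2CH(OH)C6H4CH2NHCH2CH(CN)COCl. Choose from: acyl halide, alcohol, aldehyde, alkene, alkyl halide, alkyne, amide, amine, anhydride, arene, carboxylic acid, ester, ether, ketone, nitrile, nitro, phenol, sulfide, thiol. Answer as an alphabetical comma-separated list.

C≡C triple bond → alkyne.
C–S–C linkage → sulfide (thioether).
pendant –CH2OCH3: C–O–C linkage → ether.
halogen on an sp³ carbon → alkyl halide.
–NO2 on an sp³ carbon → nitro (the N=O is not a carbonyl).
C=C double bond → alkene.
–C(=O)–N– linkage → amide (the N is not an amine).
–OH on an sp³ carbon → alcohol (secondary).
para-disubstituted benzene ring → arene.
C–N–C with sp³ carbons and no adjacent C=O → amine (secondary).
pendant –C≡N: nitrile.
–C(=O)Cl: carbonyl C bonded to C and to a halogen → acyl halide (not alkyl halide).

acyl halide, alcohol, alkene, alkyl halide, alkyne, amide, amine, arene, ether, nitrile, nitro, sulfide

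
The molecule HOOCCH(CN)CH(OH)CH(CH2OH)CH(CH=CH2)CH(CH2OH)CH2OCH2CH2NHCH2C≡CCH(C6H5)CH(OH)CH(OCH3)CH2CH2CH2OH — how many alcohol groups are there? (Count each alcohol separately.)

Taking each segment in turn:
  HOOC: –COOH: carbonyl C bonded to –OH and C → carboxylic acid (the –OH is not a separate alcohol).
  CH(CN): pendant –C≡N: nitrile.
  CH(OH): –OH on an sp³ carbon → alcohol (secondary).
  CH(CH2OH): pendant –CH2OH on an sp³ backbone C → alcohol.
  CH(CH=CH2): pendant –CH=CH2: C=C double bond → alkene.
  CH(CH2OH): pendant –CH2OH on an sp³ backbone C → alcohol.
  CH2OCH2: C–O–C with sp³ carbons on both sides and no adjacent C=O → ether.
  CH2NHCH2: C–N–C with sp³ carbons and no adjacent C=O → amine (secondary).
  C≡C: C≡C triple bond → alkyne.
  CH(C6H5): pendant –C6H5: benzene ring → arene.
  CH(OH): –OH on an sp³ carbon → alcohol (secondary).
  CH(OCH3): pendant –OCH3: C–O–C with sp³ C, no adjacent C=O → ether.
  CH2OH: –OH on an sp³ carbon → alcohol.
Alcohol appears at: CH(OH), CH(CH2OH), CH(CH2OH), CH(OH), CH2OH → 5.

5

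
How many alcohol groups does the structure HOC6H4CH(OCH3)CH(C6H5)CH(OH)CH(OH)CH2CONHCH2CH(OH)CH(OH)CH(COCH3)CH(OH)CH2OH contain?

6

–OH attached directly to an aromatic ring → phenol (not alcohol); the ring itself is an arene.
pendant –OCH3: C–O–C with sp³ C, no adjacent C=O → ether.
pendant –C6H5: benzene ring → arene.
–OH on an sp³ carbon → alcohol (secondary).
–OH on an sp³ carbon → alcohol (secondary).
–C(=O)–N– linkage → amide (the N is not an amine).
–OH on an sp³ carbon → alcohol (secondary).
–OH on an sp³ carbon → alcohol (secondary).
pendant –COCH3: carbonyl C bonded to two carbons → ketone.
–OH on an sp³ carbon → alcohol (secondary).
–OH on an sp³ carbon → alcohol.
Alcohol appears at: CH(OH), CH(OH), CH(OH), CH(OH), CH(OH), CH2OH → 6.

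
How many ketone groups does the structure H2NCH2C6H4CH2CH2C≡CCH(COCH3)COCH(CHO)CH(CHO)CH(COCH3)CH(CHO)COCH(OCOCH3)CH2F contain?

Reading the structure from left to right:
  H2NCH2: –NH2 on an sp³ carbon with no adjacent C=O → amine.
  C6H4: para-disubstituted benzene ring → arene.
  C≡C: C≡C triple bond → alkyne.
  CH(COCH3): pendant –COCH3: carbonyl C bonded to two carbons → ketone.
  CO: –C(=O)– with carbon on both sides → ketone.
  CH(CHO): pendant –CHO: carbonyl C bonded to C and H → aldehyde.
  CH(CHO): pendant –CHO: carbonyl C bonded to C and H → aldehyde.
  CH(COCH3): pendant –COCH3: carbonyl C bonded to two carbons → ketone.
  CH(CHO): pendant –CHO: carbonyl C bonded to C and H → aldehyde.
  CO: –C(=O)– with carbon on both sides → ketone.
  CH(OCOCH3): pendant –OC(=O)CH3: an acyloxy group → ester.
  CH2F: halogen on an sp³ carbon → alkyl halide.
Ketone appears at: CH(COCH3), CO, CH(COCH3), CO → 4.

4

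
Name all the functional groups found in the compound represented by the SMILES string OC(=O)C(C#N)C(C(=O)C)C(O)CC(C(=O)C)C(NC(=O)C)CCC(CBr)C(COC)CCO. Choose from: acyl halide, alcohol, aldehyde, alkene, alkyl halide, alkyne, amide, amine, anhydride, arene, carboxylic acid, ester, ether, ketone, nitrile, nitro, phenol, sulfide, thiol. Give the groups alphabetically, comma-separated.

Taking each segment in turn:
  HOOC: –COOH: carbonyl C bonded to –OH and C → carboxylic acid (the –OH is not a separate alcohol).
  CH(CN): pendant –C≡N: nitrile.
  CH(COCH3): pendant –COCH3: carbonyl C bonded to two carbons → ketone.
  CH(OH): –OH on an sp³ carbon → alcohol (secondary).
  CH(COCH3): pendant –COCH3: carbonyl C bonded to two carbons → ketone.
  CH(NHCOCH3): pendant –NHC(=O)CH3: N bonded to a carbonyl → amide (not amine).
  CH(CH2Br): pendant –CH2X: halogen on sp³ carbon → alkyl halide.
  CH(CH2OCH3): pendant –CH2OCH3: C–O–C linkage → ether.
  CH2OH: –OH on an sp³ carbon → alcohol.

alcohol, alkyl halide, amide, carboxylic acid, ether, ketone, nitrile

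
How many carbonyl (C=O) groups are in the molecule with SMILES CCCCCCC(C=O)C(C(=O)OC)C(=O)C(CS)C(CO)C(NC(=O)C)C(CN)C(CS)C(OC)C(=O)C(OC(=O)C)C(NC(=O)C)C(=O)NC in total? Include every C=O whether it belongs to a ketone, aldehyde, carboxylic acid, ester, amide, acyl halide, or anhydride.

CH(CHO): aldehyde, 1 C=O (running total 1).
CH(COOCH3): ester, 1 C=O (running total 2).
CO: ketone, 1 C=O (running total 3).
CH(NHCOCH3): amide, 1 C=O (running total 4).
CO: ketone, 1 C=O (running total 5).
CH(OCOCH3): ester, 1 C=O (running total 6).
CH(NHCOCH3): amide, 1 C=O (running total 7).
CONHCH3: amide, 1 C=O (running total 8).

8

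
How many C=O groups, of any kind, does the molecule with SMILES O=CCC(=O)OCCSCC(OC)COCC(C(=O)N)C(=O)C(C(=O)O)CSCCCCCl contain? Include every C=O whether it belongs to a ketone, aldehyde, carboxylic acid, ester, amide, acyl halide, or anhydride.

5

OHC: aldehyde, 1 C=O (running total 1).
CH2COOCH2: ester, 1 C=O (running total 2).
CH(CONH2): amide, 1 C=O (running total 3).
CO: ketone, 1 C=O (running total 4).
CH(COOH): carboxylic acid, 1 C=O (running total 5).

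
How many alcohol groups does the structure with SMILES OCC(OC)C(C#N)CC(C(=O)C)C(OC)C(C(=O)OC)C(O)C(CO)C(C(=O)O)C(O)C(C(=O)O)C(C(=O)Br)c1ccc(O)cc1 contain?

Working along the chain:
  HOCH2: HO– on an sp³ carbon → alcohol.
  CH(OCH3): pendant –OCH3: C–O–C with sp³ C, no adjacent C=O → ether.
  CH(CN): pendant –C≡N: nitrile.
  CH(COCH3): pendant –COCH3: carbonyl C bonded to two carbons → ketone.
  CH(OCH3): pendant –OCH3: C–O–C with sp³ C, no adjacent C=O → ether.
  CH(COOCH3): pendant –COOCH3: carbonyl C bonded to C and –OCH3 → ester.
  CH(OH): –OH on an sp³ carbon → alcohol (secondary).
  CH(CH2OH): pendant –CH2OH on an sp³ backbone C → alcohol.
  CH(COOH): pendant –COOH: carbonyl C bonded to C and –OH → carboxylic acid.
  CH(OH): –OH on an sp³ carbon → alcohol (secondary).
  CH(COOH): pendant –COOH: carbonyl C bonded to C and –OH → carboxylic acid.
  CH(COBr): pendant –C(=O)X: carbonyl C bonded to C and halogen → acyl halide.
  C6H4OH: –OH attached directly to an aromatic ring → phenol (not alcohol); the ring itself is an arene.
Alcohol appears at: HOCH2, CH(OH), CH(CH2OH), CH(OH) → 4.

4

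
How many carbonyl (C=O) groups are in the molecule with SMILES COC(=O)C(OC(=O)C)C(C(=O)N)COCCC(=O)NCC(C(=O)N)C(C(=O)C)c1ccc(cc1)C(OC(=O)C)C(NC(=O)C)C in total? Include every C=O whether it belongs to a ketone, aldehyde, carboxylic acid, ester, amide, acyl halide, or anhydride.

CH3OOC: ester, 1 C=O (running total 1).
CH(OCOCH3): ester, 1 C=O (running total 2).
CH(CONH2): amide, 1 C=O (running total 3).
CH2CONHCH2: amide, 1 C=O (running total 4).
CH(CONH2): amide, 1 C=O (running total 5).
CH(COCH3): ketone, 1 C=O (running total 6).
CH(OCOCH3): ester, 1 C=O (running total 7).
CH(NHCOCH3): amide, 1 C=O (running total 8).

8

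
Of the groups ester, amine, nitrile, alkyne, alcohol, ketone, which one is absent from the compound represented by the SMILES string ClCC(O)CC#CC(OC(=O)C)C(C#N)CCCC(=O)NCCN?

ketone

nitrile: present (CH(CN) — pendant –C≡N: nitrile).
amine: present (CH2NH2 — –NH2 on an sp³ carbon with no adjacent C=O → amine).
alkyne: present (C≡C — C≡C triple bond → alkyne).
ester: present (CH(OCOCH3) — pendant –OC(=O)CH3: an acyloxy group → ester).
alcohol: present (CH(OH) — –OH on an sp³ carbon → alcohol (secondary)).
ketone: absent. In CH(OCOCH3), the C=O is bonded to an –O–C group, which defines an ester, not a ketone. In CH2CONHCH2, the C=O is bonded to nitrogen, which defines an amide, not a ketone.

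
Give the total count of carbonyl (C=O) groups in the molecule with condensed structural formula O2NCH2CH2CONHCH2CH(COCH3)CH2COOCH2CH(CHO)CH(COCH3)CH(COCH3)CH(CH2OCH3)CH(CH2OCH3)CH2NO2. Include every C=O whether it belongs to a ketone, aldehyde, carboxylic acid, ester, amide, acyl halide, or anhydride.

6

CH2CONHCH2: amide, 1 C=O (running total 1).
CH(COCH3): ketone, 1 C=O (running total 2).
CH2COOCH2: ester, 1 C=O (running total 3).
CH(CHO): aldehyde, 1 C=O (running total 4).
CH(COCH3): ketone, 1 C=O (running total 5).
CH(COCH3): ketone, 1 C=O (running total 6).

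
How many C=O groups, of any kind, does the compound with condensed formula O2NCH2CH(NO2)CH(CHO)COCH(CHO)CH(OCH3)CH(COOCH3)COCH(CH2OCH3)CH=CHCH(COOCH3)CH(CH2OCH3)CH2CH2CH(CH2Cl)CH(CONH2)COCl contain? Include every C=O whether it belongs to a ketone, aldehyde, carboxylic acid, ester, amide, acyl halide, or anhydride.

CH(CHO): aldehyde, 1 C=O (running total 1).
CO: ketone, 1 C=O (running total 2).
CH(CHO): aldehyde, 1 C=O (running total 3).
CH(COOCH3): ester, 1 C=O (running total 4).
CO: ketone, 1 C=O (running total 5).
CH(COOCH3): ester, 1 C=O (running total 6).
CH(CONH2): amide, 1 C=O (running total 7).
COCl: acyl halide, 1 C=O (running total 8).

8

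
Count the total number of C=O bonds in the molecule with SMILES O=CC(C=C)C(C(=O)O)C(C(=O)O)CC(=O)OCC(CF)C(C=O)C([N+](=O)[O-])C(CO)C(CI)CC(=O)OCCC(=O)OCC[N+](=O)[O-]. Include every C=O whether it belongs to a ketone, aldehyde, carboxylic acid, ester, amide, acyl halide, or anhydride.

OHC: aldehyde, 1 C=O (running total 1).
CH(COOH): carboxylic acid, 1 C=O (running total 2).
CH(COOH): carboxylic acid, 1 C=O (running total 3).
CH2COOCH2: ester, 1 C=O (running total 4).
CH(CHO): aldehyde, 1 C=O (running total 5).
CH2COOCH2: ester, 1 C=O (running total 6).
CH2COOCH2: ester, 1 C=O (running total 7).

7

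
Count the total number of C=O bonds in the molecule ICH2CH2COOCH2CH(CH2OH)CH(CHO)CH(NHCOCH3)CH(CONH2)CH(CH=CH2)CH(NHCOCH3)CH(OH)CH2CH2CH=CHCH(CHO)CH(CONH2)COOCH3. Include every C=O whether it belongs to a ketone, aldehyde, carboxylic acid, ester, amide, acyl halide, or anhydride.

8

CH2COOCH2: ester, 1 C=O (running total 1).
CH(CHO): aldehyde, 1 C=O (running total 2).
CH(NHCOCH3): amide, 1 C=O (running total 3).
CH(CONH2): amide, 1 C=O (running total 4).
CH(NHCOCH3): amide, 1 C=O (running total 5).
CH(CHO): aldehyde, 1 C=O (running total 6).
CH(CONH2): amide, 1 C=O (running total 7).
COOCH3: ester, 1 C=O (running total 8).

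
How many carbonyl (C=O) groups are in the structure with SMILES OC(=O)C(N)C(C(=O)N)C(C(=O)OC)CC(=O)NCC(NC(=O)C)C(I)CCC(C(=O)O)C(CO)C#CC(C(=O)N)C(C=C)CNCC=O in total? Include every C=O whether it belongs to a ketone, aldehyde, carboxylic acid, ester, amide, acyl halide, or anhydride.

8

HOOC: carboxylic acid, 1 C=O (running total 1).
CH(CONH2): amide, 1 C=O (running total 2).
CH(COOCH3): ester, 1 C=O (running total 3).
CH2CONHCH2: amide, 1 C=O (running total 4).
CH(NHCOCH3): amide, 1 C=O (running total 5).
CH(COOH): carboxylic acid, 1 C=O (running total 6).
CH(CONH2): amide, 1 C=O (running total 7).
CHO: aldehyde, 1 C=O (running total 8).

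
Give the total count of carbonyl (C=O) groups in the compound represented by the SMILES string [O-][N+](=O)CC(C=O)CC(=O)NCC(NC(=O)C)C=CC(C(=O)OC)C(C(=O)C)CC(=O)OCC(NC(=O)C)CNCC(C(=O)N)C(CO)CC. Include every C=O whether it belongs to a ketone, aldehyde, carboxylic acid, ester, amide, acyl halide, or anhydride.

8

CH(CHO): aldehyde, 1 C=O (running total 1).
CH2CONHCH2: amide, 1 C=O (running total 2).
CH(NHCOCH3): amide, 1 C=O (running total 3).
CH(COOCH3): ester, 1 C=O (running total 4).
CH(COCH3): ketone, 1 C=O (running total 5).
CH2COOCH2: ester, 1 C=O (running total 6).
CH(NHCOCH3): amide, 1 C=O (running total 7).
CH(CONH2): amide, 1 C=O (running total 8).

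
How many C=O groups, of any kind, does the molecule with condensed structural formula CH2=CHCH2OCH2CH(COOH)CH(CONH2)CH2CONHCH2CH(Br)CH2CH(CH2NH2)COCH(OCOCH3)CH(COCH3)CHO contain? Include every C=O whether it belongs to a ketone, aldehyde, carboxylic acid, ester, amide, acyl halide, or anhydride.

CH(COOH): carboxylic acid, 1 C=O (running total 1).
CH(CONH2): amide, 1 C=O (running total 2).
CH2CONHCH2: amide, 1 C=O (running total 3).
CO: ketone, 1 C=O (running total 4).
CH(OCOCH3): ester, 1 C=O (running total 5).
CH(COCH3): ketone, 1 C=O (running total 6).
CHO: aldehyde, 1 C=O (running total 7).

7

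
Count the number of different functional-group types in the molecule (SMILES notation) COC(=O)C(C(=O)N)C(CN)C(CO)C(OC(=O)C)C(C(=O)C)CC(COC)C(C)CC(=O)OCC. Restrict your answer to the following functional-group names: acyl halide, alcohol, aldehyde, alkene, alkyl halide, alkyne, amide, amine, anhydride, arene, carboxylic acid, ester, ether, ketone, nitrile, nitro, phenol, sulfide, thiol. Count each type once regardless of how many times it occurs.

Working along the chain:
  CH3OOC: CH3O–C(=O)–: carbonyl C bonded to C and to –OCH3 → ester (not ketone + ether).
  CH(CONH2): pendant –CONH2: carbonyl C bonded to C and N → amide.
  CH(CH2NH2): pendant –CH2NH2: N on sp³ C, no adjacent C=O → amine.
  CH(CH2OH): pendant –CH2OH on an sp³ backbone C → alcohol.
  CH(OCOCH3): pendant –OC(=O)CH3: an acyloxy group → ester.
  CH(COCH3): pendant –COCH3: carbonyl C bonded to two carbons → ketone.
  CH(CH2OCH3): pendant –CH2OCH3: C–O–C linkage → ether.
  COOCH2CH3: –C(=O)OCH2CH3: carbonyl C bonded to C and to –OEt → ester.
Distinct types present: alcohol, amide, amine, ester, ether, ketone.

6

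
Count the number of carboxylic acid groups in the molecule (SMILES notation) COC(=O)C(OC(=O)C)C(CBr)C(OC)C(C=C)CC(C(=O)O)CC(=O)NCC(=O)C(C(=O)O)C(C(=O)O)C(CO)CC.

Reading the structure from left to right:
  CH3OOC: CH3O–C(=O)–: carbonyl C bonded to C and to –OCH3 → ester (not ketone + ether).
  CH(OCOCH3): pendant –OC(=O)CH3: an acyloxy group → ester.
  CH(CH2Br): pendant –CH2X: halogen on sp³ carbon → alkyl halide.
  CH(OCH3): pendant –OCH3: C–O–C with sp³ C, no adjacent C=O → ether.
  CH(CH=CH2): pendant –CH=CH2: C=C double bond → alkene.
  CH(COOH): pendant –COOH: carbonyl C bonded to C and –OH → carboxylic acid.
  CH2CONHCH2: –C(=O)–N– linkage → amide (the N is not an amine).
  CO: –C(=O)– with carbon on both sides → ketone.
  CH(COOH): pendant –COOH: carbonyl C bonded to C and –OH → carboxylic acid.
  CH(COOH): pendant –COOH: carbonyl C bonded to C and –OH → carboxylic acid.
  CH(CH2OH): pendant –CH2OH on an sp³ backbone C → alcohol.
Carboxylic acid appears at: CH(COOH), CH(COOH), CH(COOH) → 3.

3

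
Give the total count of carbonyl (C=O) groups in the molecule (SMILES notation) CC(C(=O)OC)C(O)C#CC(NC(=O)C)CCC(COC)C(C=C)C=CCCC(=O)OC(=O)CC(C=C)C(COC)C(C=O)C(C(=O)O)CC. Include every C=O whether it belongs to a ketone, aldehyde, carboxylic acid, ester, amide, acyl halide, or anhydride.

6

CH(COOCH3): ester, 1 C=O (running total 1).
CH(NHCOCH3): amide, 1 C=O (running total 2).
CH2CO-O-COCH2: anhydride, 2 C=O (running total 4).
CH(CHO): aldehyde, 1 C=O (running total 5).
CH(COOH): carboxylic acid, 1 C=O (running total 6).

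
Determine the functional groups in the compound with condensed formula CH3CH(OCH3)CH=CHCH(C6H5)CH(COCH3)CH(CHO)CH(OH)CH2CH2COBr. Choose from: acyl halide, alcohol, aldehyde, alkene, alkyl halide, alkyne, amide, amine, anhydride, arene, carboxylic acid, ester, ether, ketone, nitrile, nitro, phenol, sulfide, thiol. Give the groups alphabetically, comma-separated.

Reading the structure from left to right:
  CH(OCH3): pendant –OCH3: C–O–C with sp³ C, no adjacent C=O → ether.
  CH=CH: C=C double bond → alkene.
  CH(C6H5): pendant –C6H5: benzene ring → arene.
  CH(COCH3): pendant –COCH3: carbonyl C bonded to two carbons → ketone.
  CH(CHO): pendant –CHO: carbonyl C bonded to C and H → aldehyde.
  CH(OH): –OH on an sp³ carbon → alcohol (secondary).
  COBr: –C(=O)Br: carbonyl C bonded to C and to a halogen → acyl halide (not alkyl halide).

acyl halide, alcohol, aldehyde, alkene, arene, ether, ketone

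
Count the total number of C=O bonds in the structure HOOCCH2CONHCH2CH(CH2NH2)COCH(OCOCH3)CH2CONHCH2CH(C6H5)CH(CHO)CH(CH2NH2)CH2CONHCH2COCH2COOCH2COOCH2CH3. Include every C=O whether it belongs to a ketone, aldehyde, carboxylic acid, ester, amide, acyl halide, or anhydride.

HOOC: carboxylic acid, 1 C=O (running total 1).
CH2CONHCH2: amide, 1 C=O (running total 2).
CO: ketone, 1 C=O (running total 3).
CH(OCOCH3): ester, 1 C=O (running total 4).
CH2CONHCH2: amide, 1 C=O (running total 5).
CH(CHO): aldehyde, 1 C=O (running total 6).
CH2CONHCH2: amide, 1 C=O (running total 7).
CO: ketone, 1 C=O (running total 8).
CH2COOCH2: ester, 1 C=O (running total 9).
COOCH2CH3: ester, 1 C=O (running total 10).

10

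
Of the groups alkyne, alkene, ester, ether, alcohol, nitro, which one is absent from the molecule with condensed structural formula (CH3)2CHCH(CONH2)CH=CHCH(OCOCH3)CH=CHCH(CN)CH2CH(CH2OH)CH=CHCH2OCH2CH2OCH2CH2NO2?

alkyne

alcohol: present (CH(CH2OH) — pendant –CH2OH on an sp³ backbone C → alcohol).
alkene: present (CH=CH — C=C double bond → alkene).
nitro: present (CH2NO2 — –NO2 on carbon → nitro group).
ether: present (CH2OCH2 — C–O–C with sp³ carbons on both sides and no adjacent C=O → ether).
ester: present (CH(OCOCH3) — pendant –OC(=O)CH3: an acyloxy group → ester).
alkyne: absent. In CH(CN), the triple bond is C≡N, not C≡C, so it is a nitrile.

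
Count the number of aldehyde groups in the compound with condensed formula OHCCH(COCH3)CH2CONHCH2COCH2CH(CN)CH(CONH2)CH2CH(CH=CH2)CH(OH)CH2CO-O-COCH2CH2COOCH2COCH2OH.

1

Reading the structure from left to right:
  OHC: terminal –CHO: carbonyl C bonded to H and C → aldehyde.
  CH(COCH3): pendant –COCH3: carbonyl C bonded to two carbons → ketone.
  CH2CONHCH2: –C(=O)–N– linkage → amide (the N is not an amine).
  CO: –C(=O)– with carbon on both sides → ketone.
  CH(CN): pendant –C≡N: nitrile.
  CH(CONH2): pendant –CONH2: carbonyl C bonded to C and N → amide.
  CH(CH=CH2): pendant –CH=CH2: C=C double bond → alkene.
  CH(OH): –OH on an sp³ carbon → alcohol (secondary).
  CH2CO-O-COCH2: two acyl groups sharing one oxygen, –C(=O)–O–C(=O)– → anhydride.
  CH2COOCH2: –C(=O)–O–C with C on the carbonyl side → ester.
  CO: –C(=O)– with carbon on both sides → ketone.
  CH2OH: –OH on an sp³ carbon → alcohol.
Aldehyde appears at: OHC → 1.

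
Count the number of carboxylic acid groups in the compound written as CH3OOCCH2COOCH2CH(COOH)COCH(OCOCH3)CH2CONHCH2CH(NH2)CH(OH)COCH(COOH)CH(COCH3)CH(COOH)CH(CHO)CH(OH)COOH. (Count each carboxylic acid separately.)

4

Reading the structure from left to right:
  CH3OOC: CH3O–C(=O)–: carbonyl C bonded to C and to –OCH3 → ester (not ketone + ether).
  CH2COOCH2: –C(=O)–O–C with C on the carbonyl side → ester.
  CH(COOH): pendant –COOH: carbonyl C bonded to C and –OH → carboxylic acid.
  CO: –C(=O)– with carbon on both sides → ketone.
  CH(OCOCH3): pendant –OC(=O)CH3: an acyloxy group → ester.
  CH2CONHCH2: –C(=O)–N– linkage → amide (the N is not an amine).
  CH(NH2): –NH2 on an sp³ carbon with no adjacent C=O → amine.
  CH(OH): –OH on an sp³ carbon → alcohol (secondary).
  CO: –C(=O)– with carbon on both sides → ketone.
  CH(COOH): pendant –COOH: carbonyl C bonded to C and –OH → carboxylic acid.
  CH(COCH3): pendant –COCH3: carbonyl C bonded to two carbons → ketone.
  CH(COOH): pendant –COOH: carbonyl C bonded to C and –OH → carboxylic acid.
  CH(CHO): pendant –CHO: carbonyl C bonded to C and H → aldehyde.
  CH(OH): –OH on an sp³ carbon → alcohol (secondary).
  COOH: –COOH: carbonyl C bonded to –OH and C → carboxylic acid (the –OH is not a separate alcohol).
Carboxylic acid appears at: CH(COOH), CH(COOH), CH(COOH), COOH → 4.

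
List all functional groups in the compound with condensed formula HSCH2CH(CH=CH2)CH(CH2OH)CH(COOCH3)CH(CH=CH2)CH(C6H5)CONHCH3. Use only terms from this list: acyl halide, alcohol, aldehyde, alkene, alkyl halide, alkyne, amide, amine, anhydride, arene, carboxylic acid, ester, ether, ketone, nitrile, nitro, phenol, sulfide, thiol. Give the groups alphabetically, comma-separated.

alcohol, alkene, amide, arene, ester, thiol

–SH on an sp³ carbon → thiol.
pendant –CH=CH2: C=C double bond → alkene.
pendant –CH2OH on an sp³ backbone C → alcohol.
pendant –COOCH3: carbonyl C bonded to C and –OCH3 → ester.
pendant –CH=CH2: C=C double bond → alkene.
pendant –C6H5: benzene ring → arene.
–C(=O)NHCH3: carbonyl C bonded to C and to N → amide (the N is not an amine).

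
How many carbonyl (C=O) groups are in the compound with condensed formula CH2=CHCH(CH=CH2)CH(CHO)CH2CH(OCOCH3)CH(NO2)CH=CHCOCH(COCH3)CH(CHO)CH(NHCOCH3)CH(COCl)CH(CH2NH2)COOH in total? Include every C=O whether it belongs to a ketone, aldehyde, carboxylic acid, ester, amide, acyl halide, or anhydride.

CH(CHO): aldehyde, 1 C=O (running total 1).
CH(OCOCH3): ester, 1 C=O (running total 2).
CO: ketone, 1 C=O (running total 3).
CH(COCH3): ketone, 1 C=O (running total 4).
CH(CHO): aldehyde, 1 C=O (running total 5).
CH(NHCOCH3): amide, 1 C=O (running total 6).
CH(COCl): acyl halide, 1 C=O (running total 7).
COOH: carboxylic acid, 1 C=O (running total 8).

8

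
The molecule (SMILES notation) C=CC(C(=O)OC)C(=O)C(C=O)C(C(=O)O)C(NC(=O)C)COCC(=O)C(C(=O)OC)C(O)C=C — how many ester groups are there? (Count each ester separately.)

C=C double bond → alkene.
pendant –COOCH3: carbonyl C bonded to C and –OCH3 → ester.
–C(=O)– with carbon on both sides → ketone.
pendant –CHO: carbonyl C bonded to C and H → aldehyde.
pendant –COOH: carbonyl C bonded to C and –OH → carboxylic acid.
pendant –NHC(=O)CH3: N bonded to a carbonyl → amide (not amine).
C–O–C with sp³ carbons on both sides and no adjacent C=O → ether.
–C(=O)– with carbon on both sides → ketone.
pendant –COOCH3: carbonyl C bonded to C and –OCH3 → ester.
–OH on an sp³ carbon → alcohol (secondary).
C=C double bond → alkene.
Ester appears at: CH(COOCH3), CH(COOCH3) → 2.

2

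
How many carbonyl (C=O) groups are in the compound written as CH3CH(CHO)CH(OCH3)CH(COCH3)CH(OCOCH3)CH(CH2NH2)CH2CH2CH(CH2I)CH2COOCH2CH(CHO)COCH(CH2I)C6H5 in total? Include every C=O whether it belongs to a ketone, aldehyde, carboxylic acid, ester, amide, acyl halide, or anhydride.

6

CH(CHO): aldehyde, 1 C=O (running total 1).
CH(COCH3): ketone, 1 C=O (running total 2).
CH(OCOCH3): ester, 1 C=O (running total 3).
CH2COOCH2: ester, 1 C=O (running total 4).
CH(CHO): aldehyde, 1 C=O (running total 5).
CO: ketone, 1 C=O (running total 6).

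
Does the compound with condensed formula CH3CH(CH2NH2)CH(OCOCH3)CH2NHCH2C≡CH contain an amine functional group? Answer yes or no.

yes

Reading the structure from left to right:
  CH(CH2NH2): pendant –CH2NH2: N on sp³ C, no adjacent C=O → amine.
  CH(OCOCH3): pendant –OC(=O)CH3: an acyloxy group → ester.
  CH2NHCH2: C–N–C with sp³ carbons and no adjacent C=O → amine (secondary).
  C≡CH: C≡C triple bond → alkyne.
The CH(CH2NH2) segment supplies the amine: pendant –CH2NH2: N on sp³ C, no adjacent C=O → amine.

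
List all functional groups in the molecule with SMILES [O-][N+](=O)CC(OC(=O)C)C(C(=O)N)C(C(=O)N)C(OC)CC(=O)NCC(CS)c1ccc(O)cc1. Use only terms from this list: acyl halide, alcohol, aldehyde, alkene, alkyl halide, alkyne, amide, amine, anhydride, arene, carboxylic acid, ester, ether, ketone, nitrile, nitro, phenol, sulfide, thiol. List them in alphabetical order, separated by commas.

–NO2 on carbon → nitro group.
pendant –OC(=O)CH3: an acyloxy group → ester.
pendant –CONH2: carbonyl C bonded to C and N → amide.
pendant –CONH2: carbonyl C bonded to C and N → amide.
pendant –OCH3: C–O–C with sp³ C, no adjacent C=O → ether.
–C(=O)–N– linkage → amide (the N is not an amine).
pendant –CH2SH → thiol.
–OH attached directly to an aromatic ring → phenol (not alcohol); the ring itself is an arene.

amide, arene, ester, ether, nitro, phenol, thiol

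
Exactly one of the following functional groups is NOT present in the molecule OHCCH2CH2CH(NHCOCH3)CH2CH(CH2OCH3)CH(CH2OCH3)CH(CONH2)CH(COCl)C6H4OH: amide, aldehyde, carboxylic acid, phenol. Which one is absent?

carboxylic acid

amide: present (CH(NHCOCH3) — pendant –NHC(=O)CH3: N bonded to a carbonyl → amide (not amine)).
aldehyde: present (OHC — terminal –CHO: carbonyl C bonded to H and C → aldehyde).
phenol: present (C6H4OH — –OH attached directly to an aromatic ring → phenol (not alcohol); the ring itself is an arene).
carboxylic acid: absent. In each of CH(NHCOCH3) and CH(CONH2), the carbonyl is bonded to nitrogen, not to –OH; that is an amide.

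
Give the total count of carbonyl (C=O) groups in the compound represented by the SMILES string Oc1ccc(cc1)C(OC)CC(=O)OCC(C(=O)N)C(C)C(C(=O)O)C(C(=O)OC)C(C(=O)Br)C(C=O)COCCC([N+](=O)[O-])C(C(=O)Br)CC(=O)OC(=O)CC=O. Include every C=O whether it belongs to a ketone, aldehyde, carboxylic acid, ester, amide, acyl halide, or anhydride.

CH2COOCH2: ester, 1 C=O (running total 1).
CH(CONH2): amide, 1 C=O (running total 2).
CH(COOH): carboxylic acid, 1 C=O (running total 3).
CH(COOCH3): ester, 1 C=O (running total 4).
CH(COBr): acyl halide, 1 C=O (running total 5).
CH(CHO): aldehyde, 1 C=O (running total 6).
CH(COBr): acyl halide, 1 C=O (running total 7).
CH2CO-O-COCH2: anhydride, 2 C=O (running total 9).
CHO: aldehyde, 1 C=O (running total 10).

10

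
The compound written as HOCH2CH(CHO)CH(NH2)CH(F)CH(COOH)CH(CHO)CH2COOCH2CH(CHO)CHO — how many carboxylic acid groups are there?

HO– on an sp³ carbon → alcohol.
pendant –CHO: carbonyl C bonded to C and H → aldehyde.
–NH2 on an sp³ carbon with no adjacent C=O → amine.
halogen on an sp³ carbon → alkyl halide.
pendant –COOH: carbonyl C bonded to C and –OH → carboxylic acid.
pendant –CHO: carbonyl C bonded to C and H → aldehyde.
–C(=O)–O–C with C on the carbonyl side → ester.
pendant –CHO: carbonyl C bonded to C and H → aldehyde.
terminal –CHO: carbonyl C bonded to H and C → aldehyde.
Carboxylic acid appears at: CH(COOH) → 1.

1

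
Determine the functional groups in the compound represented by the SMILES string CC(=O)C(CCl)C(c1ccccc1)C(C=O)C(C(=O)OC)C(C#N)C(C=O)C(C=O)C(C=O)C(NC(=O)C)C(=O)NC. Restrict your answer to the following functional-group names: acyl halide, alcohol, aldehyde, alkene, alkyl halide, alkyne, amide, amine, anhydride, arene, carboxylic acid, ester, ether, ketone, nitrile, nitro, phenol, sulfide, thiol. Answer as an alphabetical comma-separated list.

aldehyde, alkyl halide, amide, arene, ester, ketone, nitrile

–C(=O)– with carbon on both sides → ketone.
pendant –CH2X: halogen on sp³ carbon → alkyl halide.
pendant –C6H5: benzene ring → arene.
pendant –CHO: carbonyl C bonded to C and H → aldehyde.
pendant –COOCH3: carbonyl C bonded to C and –OCH3 → ester.
pendant –C≡N: nitrile.
pendant –CHO: carbonyl C bonded to C and H → aldehyde.
pendant –CHO: carbonyl C bonded to C and H → aldehyde.
pendant –CHO: carbonyl C bonded to C and H → aldehyde.
pendant –NHC(=O)CH3: N bonded to a carbonyl → amide (not amine).
–C(=O)NHCH3: carbonyl C bonded to C and to N → amide (the N is not an amine).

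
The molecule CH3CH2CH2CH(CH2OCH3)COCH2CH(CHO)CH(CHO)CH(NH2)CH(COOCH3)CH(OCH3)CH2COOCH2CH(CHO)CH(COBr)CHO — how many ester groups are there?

pendant –CH2OCH3: C–O–C linkage → ether.
–C(=O)– with carbon on both sides → ketone.
pendant –CHO: carbonyl C bonded to C and H → aldehyde.
pendant –CHO: carbonyl C bonded to C and H → aldehyde.
–NH2 on an sp³ carbon with no adjacent C=O → amine.
pendant –COOCH3: carbonyl C bonded to C and –OCH3 → ester.
pendant –OCH3: C–O–C with sp³ C, no adjacent C=O → ether.
–C(=O)–O–C with C on the carbonyl side → ester.
pendant –CHO: carbonyl C bonded to C and H → aldehyde.
pendant –C(=O)X: carbonyl C bonded to C and halogen → acyl halide.
terminal –CHO: carbonyl C bonded to H and C → aldehyde.
Ester appears at: CH(COOCH3), CH2COOCH2 → 2.

2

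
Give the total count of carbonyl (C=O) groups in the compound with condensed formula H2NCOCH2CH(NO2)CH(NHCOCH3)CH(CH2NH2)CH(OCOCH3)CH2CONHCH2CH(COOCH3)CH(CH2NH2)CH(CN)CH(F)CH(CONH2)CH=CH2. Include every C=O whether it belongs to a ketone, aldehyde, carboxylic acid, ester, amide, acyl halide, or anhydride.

6

H2NCO: amide, 1 C=O (running total 1).
CH(NHCOCH3): amide, 1 C=O (running total 2).
CH(OCOCH3): ester, 1 C=O (running total 3).
CH2CONHCH2: amide, 1 C=O (running total 4).
CH(COOCH3): ester, 1 C=O (running total 5).
CH(CONH2): amide, 1 C=O (running total 6).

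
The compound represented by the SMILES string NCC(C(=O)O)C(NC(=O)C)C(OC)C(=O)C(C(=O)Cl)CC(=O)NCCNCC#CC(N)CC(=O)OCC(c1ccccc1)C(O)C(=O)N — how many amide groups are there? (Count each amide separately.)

3

Reading the structure from left to right:
  H2NCH2: –NH2 on an sp³ carbon with no adjacent C=O → amine.
  CH(COOH): pendant –COOH: carbonyl C bonded to C and –OH → carboxylic acid.
  CH(NHCOCH3): pendant –NHC(=O)CH3: N bonded to a carbonyl → amide (not amine).
  CH(OCH3): pendant –OCH3: C–O–C with sp³ C, no adjacent C=O → ether.
  CO: –C(=O)– with carbon on both sides → ketone.
  CH(COCl): pendant –C(=O)X: carbonyl C bonded to C and halogen → acyl halide.
  CH2CONHCH2: –C(=O)–N– linkage → amide (the N is not an amine).
  CH2NHCH2: C–N–C with sp³ carbons and no adjacent C=O → amine (secondary).
  C≡C: C≡C triple bond → alkyne.
  CH(NH2): –NH2 on an sp³ carbon with no adjacent C=O → amine.
  CH2COOCH2: –C(=O)–O–C with C on the carbonyl side → ester.
  CH(C6H5): pendant –C6H5: benzene ring → arene.
  CH(OH): –OH on an sp³ carbon → alcohol (secondary).
  CONH2: –C(=O)NH2: carbonyl C bonded to C and to N → amide (the N is not a separate amine).
Amide appears at: CH(NHCOCH3), CH2CONHCH2, CONH2 → 3.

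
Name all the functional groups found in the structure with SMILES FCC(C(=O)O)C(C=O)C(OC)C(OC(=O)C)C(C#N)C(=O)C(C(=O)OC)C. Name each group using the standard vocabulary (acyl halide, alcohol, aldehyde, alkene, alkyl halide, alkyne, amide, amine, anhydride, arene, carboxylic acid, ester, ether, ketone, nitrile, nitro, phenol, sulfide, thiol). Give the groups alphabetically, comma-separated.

halogen on an sp³ carbon → alkyl halide.
pendant –COOH: carbonyl C bonded to C and –OH → carboxylic acid.
pendant –CHO: carbonyl C bonded to C and H → aldehyde.
pendant –OCH3: C–O–C with sp³ C, no adjacent C=O → ether.
pendant –OC(=O)CH3: an acyloxy group → ester.
pendant –C≡N: nitrile.
–C(=O)– with carbon on both sides → ketone.
pendant –COOCH3: carbonyl C bonded to C and –OCH3 → ester.

aldehyde, alkyl halide, carboxylic acid, ester, ether, ketone, nitrile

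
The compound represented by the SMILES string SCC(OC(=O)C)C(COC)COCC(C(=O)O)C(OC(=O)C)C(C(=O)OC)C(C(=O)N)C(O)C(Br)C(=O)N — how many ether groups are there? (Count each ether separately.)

2

Reading the structure from left to right:
  HSCH2: –SH on an sp³ carbon → thiol.
  CH(OCOCH3): pendant –OC(=O)CH3: an acyloxy group → ester.
  CH(CH2OCH3): pendant –CH2OCH3: C–O–C linkage → ether.
  CH2OCH2: C–O–C with sp³ carbons on both sides and no adjacent C=O → ether.
  CH(COOH): pendant –COOH: carbonyl C bonded to C and –OH → carboxylic acid.
  CH(OCOCH3): pendant –OC(=O)CH3: an acyloxy group → ester.
  CH(COOCH3): pendant –COOCH3: carbonyl C bonded to C and –OCH3 → ester.
  CH(CONH2): pendant –CONH2: carbonyl C bonded to C and N → amide.
  CH(OH): –OH on an sp³ carbon → alcohol (secondary).
  CH(Br): halogen on an sp³ carbon → alkyl halide.
  CONH2: –C(=O)NH2: carbonyl C bonded to C and to N → amide (the N is not a separate amine).
Ether appears at: CH(CH2OCH3), CH2OCH2 → 2.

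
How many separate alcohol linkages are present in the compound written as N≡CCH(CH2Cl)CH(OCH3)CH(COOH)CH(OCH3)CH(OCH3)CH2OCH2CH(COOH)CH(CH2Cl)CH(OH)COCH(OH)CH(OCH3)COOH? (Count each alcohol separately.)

N≡C–: carbon triple-bonded to nitrogen → nitrile.
pendant –CH2X: halogen on sp³ carbon → alkyl halide.
pendant –OCH3: C–O–C with sp³ C, no adjacent C=O → ether.
pendant –COOH: carbonyl C bonded to C and –OH → carboxylic acid.
pendant –OCH3: C–O–C with sp³ C, no adjacent C=O → ether.
pendant –OCH3: C–O–C with sp³ C, no adjacent C=O → ether.
C–O–C with sp³ carbons on both sides and no adjacent C=O → ether.
pendant –COOH: carbonyl C bonded to C and –OH → carboxylic acid.
pendant –CH2X: halogen on sp³ carbon → alkyl halide.
–OH on an sp³ carbon → alcohol (secondary).
–C(=O)– with carbon on both sides → ketone.
–OH on an sp³ carbon → alcohol (secondary).
pendant –OCH3: C–O–C with sp³ C, no adjacent C=O → ether.
–COOH: carbonyl C bonded to –OH and C → carboxylic acid (the –OH is not a separate alcohol).
Alcohol appears at: CH(OH), CH(OH) → 2.

2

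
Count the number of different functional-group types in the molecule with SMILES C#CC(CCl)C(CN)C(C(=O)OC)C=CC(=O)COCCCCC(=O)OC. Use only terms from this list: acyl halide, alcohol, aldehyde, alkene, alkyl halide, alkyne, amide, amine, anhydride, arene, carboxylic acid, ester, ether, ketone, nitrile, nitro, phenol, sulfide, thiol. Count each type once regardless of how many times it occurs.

7

C≡C triple bond → alkyne.
pendant –CH2X: halogen on sp³ carbon → alkyl halide.
pendant –CH2NH2: N on sp³ C, no adjacent C=O → amine.
pendant –COOCH3: carbonyl C bonded to C and –OCH3 → ester.
C=C double bond → alkene.
–C(=O)– with carbon on both sides → ketone.
C–O–C with sp³ carbons on both sides and no adjacent C=O → ether.
–C(=O)OCH3: carbonyl C bonded to C and to –OCH3 → ester (not ketone + ether).
Distinct types present: alkene, alkyl halide, alkyne, amine, ester, ether, ketone.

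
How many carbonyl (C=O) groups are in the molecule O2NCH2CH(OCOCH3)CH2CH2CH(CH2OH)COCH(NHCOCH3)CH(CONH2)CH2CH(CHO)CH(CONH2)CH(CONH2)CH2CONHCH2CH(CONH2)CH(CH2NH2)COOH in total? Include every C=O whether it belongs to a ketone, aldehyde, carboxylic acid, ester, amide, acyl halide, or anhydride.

CH(OCOCH3): ester, 1 C=O (running total 1).
CO: ketone, 1 C=O (running total 2).
CH(NHCOCH3): amide, 1 C=O (running total 3).
CH(CONH2): amide, 1 C=O (running total 4).
CH(CHO): aldehyde, 1 C=O (running total 5).
CH(CONH2): amide, 1 C=O (running total 6).
CH(CONH2): amide, 1 C=O (running total 7).
CH2CONHCH2: amide, 1 C=O (running total 8).
CH(CONH2): amide, 1 C=O (running total 9).
COOH: carboxylic acid, 1 C=O (running total 10).

10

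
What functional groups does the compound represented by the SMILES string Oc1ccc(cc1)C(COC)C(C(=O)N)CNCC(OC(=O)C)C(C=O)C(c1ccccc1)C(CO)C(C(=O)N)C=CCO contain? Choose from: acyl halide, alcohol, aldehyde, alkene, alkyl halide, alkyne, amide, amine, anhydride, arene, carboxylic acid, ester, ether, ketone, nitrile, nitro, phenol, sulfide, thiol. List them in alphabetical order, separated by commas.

Working along the chain:
  HOC6H4: –OH attached directly to an aromatic ring → phenol (not alcohol); the ring itself is an arene.
  CH(CH2OCH3): pendant –CH2OCH3: C–O–C linkage → ether.
  CH(CONH2): pendant –CONH2: carbonyl C bonded to C and N → amide.
  CH2NHCH2: C–N–C with sp³ carbons and no adjacent C=O → amine (secondary).
  CH(OCOCH3): pendant –OC(=O)CH3: an acyloxy group → ester.
  CH(CHO): pendant –CHO: carbonyl C bonded to C and H → aldehyde.
  CH(C6H5): pendant –C6H5: benzene ring → arene.
  CH(CH2OH): pendant –CH2OH on an sp³ backbone C → alcohol.
  CH(CONH2): pendant –CONH2: carbonyl C bonded to C and N → amide.
  CH=CH: C=C double bond → alkene.
  CH2OH: –OH on an sp³ carbon → alcohol.

alcohol, aldehyde, alkene, amide, amine, arene, ester, ether, phenol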